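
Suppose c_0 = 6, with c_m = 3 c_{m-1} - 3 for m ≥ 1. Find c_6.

c_1 = 3·6 - 3 = 15
c_2 = 3·15 - 3 = 42
c_3 = 3·42 - 3 = 123
c_4 = 3·123 - 3 = 366
c_5 = 3·366 - 3 = 1095
c_6 = 3·1095 - 3 = 3282

3282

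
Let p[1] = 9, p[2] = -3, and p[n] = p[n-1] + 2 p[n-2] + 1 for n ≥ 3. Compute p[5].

44

p[3] = (-3) + 2·9 + 1 = 16
p[4] = 16 + 2·(-3) + 1 = 11
p[5] = 11 + 2·16 + 1 = 44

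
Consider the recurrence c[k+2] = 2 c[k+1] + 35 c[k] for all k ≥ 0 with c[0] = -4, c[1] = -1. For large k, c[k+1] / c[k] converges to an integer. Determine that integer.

The characteristic equation is r^2 - 2r - 35 = 0, which factors as (r - 7)(r + 5) = 0.
So the roots are 7 and -5. Since |7| > |-5| and the coefficient of 7^k is non-zero, the ratio tends to 7.

7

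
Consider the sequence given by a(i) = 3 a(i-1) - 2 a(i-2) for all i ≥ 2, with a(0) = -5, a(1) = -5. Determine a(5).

-5

a(2) = 3(-5) - 2(-5) = -5
a(3) = 3(-5) - 2(-5) = -5
a(4) = 3(-5) - 2(-5) = -5
a(5) = 3(-5) - 2(-5) = -5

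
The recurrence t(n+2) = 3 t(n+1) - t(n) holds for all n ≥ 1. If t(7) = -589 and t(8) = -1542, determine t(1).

Rearranging, t(n-2) = -(t(n) - 3 t(n-1)).
t(6) = -(-1542 - 3*(-589)) = -225
t(5) = -(-589 - 3*(-225)) = -86
t(4) = -(-225 - 3*(-86)) = -33
t(3) = -(-86 - 3*(-33)) = -13
t(2) = -(-33 - 3*(-13)) = -6
t(1) = -(-13 - 3*(-6)) = -5

-5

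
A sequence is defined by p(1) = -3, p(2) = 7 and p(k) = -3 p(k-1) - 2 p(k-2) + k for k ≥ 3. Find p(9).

p(3) = -3(7) - 2(-3) + 3 = -12
p(4) = -3(-12) - 2(7) + 4 = 26
p(5) = -3(26) - 2(-12) + 5 = -49
p(6) = -3(-49) - 2(26) + 6 = 101
p(7) = -3(101) - 2(-49) + 7 = -198
p(8) = -3(-198) - 2(101) + 8 = 400
p(9) = -3(400) - 2(-198) + 9 = -795

-795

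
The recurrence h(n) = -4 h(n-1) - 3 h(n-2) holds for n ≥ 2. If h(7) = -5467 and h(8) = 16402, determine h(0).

2

Rearranging, h(n-2) = (h(n) + 4 h(n-1)) / -3.
h(6) = (16402 + 4*(-5467)) / -3 = -5466/-3 = 1822
h(5) = (-5467 + 4*1822) / -3 = 1821/-3 = -607
h(4) = (1822 + 4*(-607)) / -3 = -606/-3 = 202
h(3) = (-607 + 4*202) / -3 = 201/-3 = -67
h(2) = (202 + 4*(-67)) / -3 = -66/-3 = 22
h(1) = (-67 + 4*22) / -3 = 21/-3 = -7
h(0) = (22 + 4*(-7)) / -3 = -6/-3 = 2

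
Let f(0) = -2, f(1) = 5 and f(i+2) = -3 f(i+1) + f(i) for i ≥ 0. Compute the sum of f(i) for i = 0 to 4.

f(2) = -3*5 + (-2) = -17
f(3) = -3*(-17) + 5 = 56
f(4) = -3*56 + (-17) = -185
Sum = (-2) + 5 + (-17) + 56 + (-185) = -143

-143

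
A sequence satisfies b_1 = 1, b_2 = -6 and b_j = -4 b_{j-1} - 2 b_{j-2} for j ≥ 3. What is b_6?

b_3 = -4*(-6) - 2*1 = 22
b_4 = -4*22 - 2*(-6) = -76
b_5 = -4*(-76) - 2*22 = 260
b_6 = -4*260 - 2*(-76) = -888

-888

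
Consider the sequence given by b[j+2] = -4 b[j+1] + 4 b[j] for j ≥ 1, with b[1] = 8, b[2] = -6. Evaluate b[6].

b[3] = -4·(-6) + 4·8 = 56
b[4] = -4·56 + 4·(-6) = -248
b[5] = -4·(-248) + 4·56 = 1216
b[6] = -4·1216 + 4·(-248) = -5856

-5856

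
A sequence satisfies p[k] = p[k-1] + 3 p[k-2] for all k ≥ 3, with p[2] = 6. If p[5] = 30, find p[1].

Let p[1] = v.
p[3] = 6 + 3v
p[4] = 24 + 3v
p[5] = 42 + 12v
So 42 + 12v = 30, giving v = -1.

-1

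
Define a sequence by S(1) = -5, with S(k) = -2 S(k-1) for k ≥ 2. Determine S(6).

S(2) = -2*(-5) = 10
S(3) = -2*10 = -20
S(4) = -2*(-20) = 40
S(5) = -2*40 = -80
S(6) = -2*(-80) = 160

160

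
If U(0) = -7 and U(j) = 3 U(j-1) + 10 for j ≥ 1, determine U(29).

-137260754729771

The fixed point is 10/(1 - 3) = -5, so U(j) + 5 = 3(U(j-1) + 5).
Hence U(j) = -2·3^j - 5.
U(29) = -2·3^{29} - 5 = -2·68630377364883 - 5 = -137260754729771.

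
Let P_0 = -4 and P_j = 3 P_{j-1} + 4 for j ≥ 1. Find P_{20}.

The fixed point is 4/(1 - 3) = -2, so P_j + 2 = 3(P_{j-1} + 2).
Hence P_j = -2·3^j - 2.
P_{20} = -2·3^{20} - 2 = -2·3486784401 - 2 = -6973568804.

-6973568804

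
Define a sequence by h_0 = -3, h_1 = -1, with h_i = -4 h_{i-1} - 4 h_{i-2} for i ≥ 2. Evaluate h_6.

h_2 = -4*(-1) - 4*(-3) = 16
h_3 = -4*16 - 4*(-1) = -60
h_4 = -4*(-60) - 4*16 = 176
h_5 = -4*176 - 4*(-60) = -464
h_6 = -4*(-464) - 4*176 = 1152

1152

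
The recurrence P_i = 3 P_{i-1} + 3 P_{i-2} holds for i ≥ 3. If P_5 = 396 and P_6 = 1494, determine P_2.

4

Rearranging, P_{i-2} = (P_i - 3 P_{i-1}) / 3.
P_4 = (1494 - 3(396)) / 3 = 306/3 = 102
P_3 = (396 - 3(102)) / 3 = 90/3 = 30
P_2 = (102 - 3(30)) / 3 = 12/3 = 4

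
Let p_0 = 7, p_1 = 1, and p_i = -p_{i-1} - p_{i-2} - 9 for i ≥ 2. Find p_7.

1

p_2 = -1 - 7 - 9 = -17
p_3 = -(-17) - 1 - 9 = 7
p_4 = -7 - (-17) - 9 = 1
p_5 = -1 - 7 - 9 = -17
p_6 = -(-17) - 1 - 9 = 7
p_7 = -7 - (-17) - 9 = 1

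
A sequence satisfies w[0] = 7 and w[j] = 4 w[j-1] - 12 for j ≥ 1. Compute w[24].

844424930131972

The fixed point is -12/(1 - 4) = 4, so w[j] - 4 = 4(w[j-1] - 4).
Hence w[j] = 3·4^j + 4.
w[24] = 3·4^{24} + 4 = 3·281474976710656 + 4 = 844424930131972.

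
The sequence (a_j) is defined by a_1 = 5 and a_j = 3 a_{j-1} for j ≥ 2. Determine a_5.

405

a_2 = 3*5 = 15
a_3 = 3*15 = 45
a_4 = 3*45 = 135
a_5 = 3*135 = 405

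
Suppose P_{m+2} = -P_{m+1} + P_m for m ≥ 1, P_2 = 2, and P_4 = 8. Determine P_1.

-4

Let P_1 = w.
P_3 = -2 + w
P_4 = 4 - w
So 4 - w = 8, giving w = -4.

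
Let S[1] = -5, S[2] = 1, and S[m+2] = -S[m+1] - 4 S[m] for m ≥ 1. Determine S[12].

-5111

S[3] = -1 - 4*(-5) = 19
S[4] = -19 - 4*1 = -23
S[5] = -(-23) - 4*19 = -53
S[6] = -(-53) - 4*(-23) = 145
S[7] = -145 - 4*(-53) = 67
S[8] = -67 - 4*145 = -647
S[9] = -(-647) - 4*67 = 379
S[10] = -379 - 4*(-647) = 2209
S[11] = -2209 - 4*379 = -3725
S[12] = -(-3725) - 4*2209 = -5111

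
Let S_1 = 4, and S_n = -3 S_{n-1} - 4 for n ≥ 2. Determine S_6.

S_2 = -3·4 - 4 = -16
S_3 = -3·(-16) - 4 = 44
S_4 = -3·44 - 4 = -136
S_5 = -3·(-136) - 4 = 404
S_6 = -3·404 - 4 = -1216

-1216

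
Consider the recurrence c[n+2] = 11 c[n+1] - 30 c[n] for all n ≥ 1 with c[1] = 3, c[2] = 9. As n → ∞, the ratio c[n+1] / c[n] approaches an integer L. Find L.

The characteristic equation is r^2 - 11r + 30 = 0, which factors as (r - 6)(r - 5) = 0.
So the roots are 6 and 5. Since |6| > |5| and the coefficient of 6^n is non-zero, the ratio tends to 6.

6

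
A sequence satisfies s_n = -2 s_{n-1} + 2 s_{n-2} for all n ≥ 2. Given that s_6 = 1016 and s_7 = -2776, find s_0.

2

Rearranging, s_{n-2} = (s_n + 2 s_{n-1}) / 2.
s_5 = (-2776 + 2(1016)) / 2 = -744/2 = -372
s_4 = (1016 + 2(-372)) / 2 = 272/2 = 136
s_3 = (-372 + 2(136)) / 2 = -100/2 = -50
s_2 = (136 + 2(-50)) / 2 = 36/2 = 18
s_1 = (-50 + 2(18)) / 2 = -14/2 = -7
s_0 = (18 + 2(-7)) / 2 = 4/2 = 2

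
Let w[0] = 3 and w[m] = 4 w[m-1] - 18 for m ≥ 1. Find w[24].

-844424930131962

The fixed point is -18/(1 - 4) = 6, so w[m] - 6 = 4(w[m-1] - 6).
Hence w[m] = -3·4^m + 6.
w[24] = -3·4^{24} + 6 = -3·281474976710656 + 6 = -844424930131962.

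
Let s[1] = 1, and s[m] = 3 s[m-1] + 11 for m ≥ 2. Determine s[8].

14210

s[2] = 3·1 + 11 = 14
s[3] = 3·14 + 11 = 53
s[4] = 3·53 + 11 = 170
s[5] = 3·170 + 11 = 521
s[6] = 3·521 + 11 = 1574
s[7] = 3·1574 + 11 = 4733
s[8] = 3·4733 + 11 = 14210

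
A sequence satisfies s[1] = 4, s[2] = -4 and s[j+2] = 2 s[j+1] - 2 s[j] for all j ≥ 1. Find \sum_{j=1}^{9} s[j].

s[3] = 2*(-4) - 2*4 = -16
s[4] = 2*(-16) - 2*(-4) = -24
s[5] = 2*(-24) - 2*(-16) = -16
s[6] = 2*(-16) - 2*(-24) = 16
s[7] = 2*16 - 2*(-16) = 64
s[8] = 2*64 - 2*16 = 96
s[9] = 2*96 - 2*64 = 64
Sum = 4 + (-4) + (-16) + (-24) + (-16) + 16 + 64 + 96 + 64 = 184

184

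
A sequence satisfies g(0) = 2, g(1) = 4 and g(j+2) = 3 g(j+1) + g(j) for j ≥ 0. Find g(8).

18086

g(2) = 3(4) + 2 = 14
g(3) = 3(14) + 4 = 46
g(4) = 3(46) + 14 = 152
g(5) = 3(152) + 46 = 502
g(6) = 3(502) + 152 = 1658
g(7) = 3(1658) + 502 = 5476
g(8) = 3(5476) + 1658 = 18086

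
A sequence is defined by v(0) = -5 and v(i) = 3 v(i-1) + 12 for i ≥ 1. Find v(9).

19677

v(1) = 3·(-5) + 12 = -3
v(2) = 3·(-3) + 12 = 3
v(3) = 3·3 + 12 = 21
v(4) = 3·21 + 12 = 75
v(5) = 3·75 + 12 = 237
v(6) = 3·237 + 12 = 723
v(7) = 3·723 + 12 = 2181
v(8) = 3·2181 + 12 = 6555
v(9) = 3·6555 + 12 = 19677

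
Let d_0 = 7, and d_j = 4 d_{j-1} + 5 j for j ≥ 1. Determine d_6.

d_1 = 4*7 + 5 = 33
d_2 = 4*33 + 10 = 142
d_3 = 4*142 + 15 = 583
d_4 = 4*583 + 20 = 2352
d_5 = 4*2352 + 25 = 9433
d_6 = 4*9433 + 30 = 37762

37762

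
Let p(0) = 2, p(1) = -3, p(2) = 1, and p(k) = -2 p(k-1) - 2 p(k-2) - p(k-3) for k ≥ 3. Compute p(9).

p(3) = -2·1 - 2·(-3) - 2 = 2
p(4) = -2·2 - 2·1 - (-3) = -3
p(5) = -2·(-3) - 2·2 - 1 = 1
p(6) = -2·1 - 2·(-3) - 2 = 2
p(7) = -2·2 - 2·1 - (-3) = -3
p(8) = -2·(-3) - 2·2 - 1 = 1
p(9) = -2·1 - 2·(-3) - 2 = 2

2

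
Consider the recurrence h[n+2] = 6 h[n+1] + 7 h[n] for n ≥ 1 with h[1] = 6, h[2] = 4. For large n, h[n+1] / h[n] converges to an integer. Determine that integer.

The characteristic equation is r^2 - 6r - 7 = 0, which factors as (r - 7)(r + 1) = 0.
So the roots are 7 and -1. Since |7| > |-1| and the coefficient of 7^n is non-zero, the ratio tends to 7.

7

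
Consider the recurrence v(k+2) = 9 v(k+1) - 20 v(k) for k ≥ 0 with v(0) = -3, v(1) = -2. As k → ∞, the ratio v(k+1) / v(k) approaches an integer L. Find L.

The characteristic equation is r^2 - 9r + 20 = 0, which factors as (r - 5)(r - 4) = 0.
So the roots are 5 and 4. Since |5| > |4| and the coefficient of 5^k is non-zero, the ratio tends to 5.

5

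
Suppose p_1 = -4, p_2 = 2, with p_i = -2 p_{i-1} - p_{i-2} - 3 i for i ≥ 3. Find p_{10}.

p_3 = -2·2 - (-4) - 9 = -9
p_4 = -2·(-9) - 2 - 12 = 4
p_5 = -2·4 - (-9) - 15 = -14
p_6 = -2·(-14) - 4 - 18 = 6
p_7 = -2·6 - (-14) - 21 = -19
p_8 = -2·(-19) - 6 - 24 = 8
p_9 = -2·8 - (-19) - 27 = -24
p_{10} = -2·(-24) - 8 - 30 = 10

10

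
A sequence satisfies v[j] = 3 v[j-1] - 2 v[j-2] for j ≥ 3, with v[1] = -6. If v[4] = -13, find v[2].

-7

Let v[2] = z.
v[3] = 12 + 3z
v[4] = 36 + 7z
So 36 + 7z = -13, giving z = -7.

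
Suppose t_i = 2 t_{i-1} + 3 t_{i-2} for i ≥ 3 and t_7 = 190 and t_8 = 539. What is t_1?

Rearranging, t_{i-2} = (t_i - 2 t_{i-1}) / 3.
t_6 = (539 - 2(190)) / 3 = 159/3 = 53
t_5 = (190 - 2(53)) / 3 = 84/3 = 28
t_4 = (53 - 2(28)) / 3 = -3/3 = -1
t_3 = (28 - 2(-1)) / 3 = 30/3 = 10
t_2 = (-1 - 2(10)) / 3 = -21/3 = -7
t_1 = (10 - 2(-7)) / 3 = 24/3 = 8

8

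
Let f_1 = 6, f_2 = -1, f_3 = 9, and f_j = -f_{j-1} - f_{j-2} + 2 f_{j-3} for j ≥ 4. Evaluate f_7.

-6

f_4 = -9 - (-1) + 2(6) = 4
f_5 = -4 - 9 + 2(-1) = -15
f_6 = -(-15) - 4 + 2(9) = 29
f_7 = -29 - (-15) + 2(4) = -6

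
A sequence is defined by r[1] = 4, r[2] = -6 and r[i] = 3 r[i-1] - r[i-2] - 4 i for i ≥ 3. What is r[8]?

r[3] = 3(-6) - 4 - 12 = -34
r[4] = 3(-34) - (-6) - 16 = -112
r[5] = 3(-112) - (-34) - 20 = -322
r[6] = 3(-322) - (-112) - 24 = -878
r[7] = 3(-878) - (-322) - 28 = -2340
r[8] = 3(-2340) - (-878) - 32 = -6174

-6174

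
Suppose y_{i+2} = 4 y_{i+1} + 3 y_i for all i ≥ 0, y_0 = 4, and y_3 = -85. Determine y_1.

Let y_1 = x.
y_2 = 12 + 4x
y_3 = 48 + 19x
So 48 + 19x = -85, giving x = -7.

-7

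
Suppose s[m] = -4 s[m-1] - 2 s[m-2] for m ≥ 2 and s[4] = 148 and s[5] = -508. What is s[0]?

Rearranging, s[m-2] = (s[m] + 4 s[m-1]) / -2.
s[3] = (-508 + 4*148) / -2 = 84/-2 = -42
s[2] = (148 + 4*(-42)) / -2 = -20/-2 = 10
s[1] = (-42 + 4*10) / -2 = -2/-2 = 1
s[0] = (10 + 4*1) / -2 = 14/-2 = -7

-7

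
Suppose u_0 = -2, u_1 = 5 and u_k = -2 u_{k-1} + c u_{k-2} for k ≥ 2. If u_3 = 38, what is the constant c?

u_2 = -10 - 2c
u_3 = 20 + 9c
So 20 + 9c = 38, giving c = 2.

2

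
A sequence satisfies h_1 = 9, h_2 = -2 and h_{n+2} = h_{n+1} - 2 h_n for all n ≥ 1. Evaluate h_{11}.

328

h_3 = (-2) - 2*9 = -20
h_4 = (-20) - 2*(-2) = -16
h_5 = (-16) - 2*(-20) = 24
h_6 = 24 - 2*(-16) = 56
h_7 = 56 - 2*24 = 8
h_8 = 8 - 2*56 = -104
h_9 = (-104) - 2*8 = -120
h_{10} = (-120) - 2*(-104) = 88
h_{11} = 88 - 2*(-120) = 328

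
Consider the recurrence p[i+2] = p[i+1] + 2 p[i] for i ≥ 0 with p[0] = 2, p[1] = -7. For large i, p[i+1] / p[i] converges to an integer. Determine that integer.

The characteristic equation is r^2 - r - 2 = 0, which factors as (r - 2)(r + 1) = 0.
So the roots are 2 and -1. Since |2| > |-1| and the coefficient of 2^i is non-zero, the ratio tends to 2.

2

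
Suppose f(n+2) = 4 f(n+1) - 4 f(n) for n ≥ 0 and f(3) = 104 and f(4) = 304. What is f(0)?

Rearranging, f(n-2) = (f(n) - 4 f(n-1)) / -4.
f(2) = (304 - 4·104) / -4 = -112/-4 = 28
f(1) = (104 - 4·28) / -4 = -8/-4 = 2
f(0) = (28 - 4·2) / -4 = 20/-4 = -5

-5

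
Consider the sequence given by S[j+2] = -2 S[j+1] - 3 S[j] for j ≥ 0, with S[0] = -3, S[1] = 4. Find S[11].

-854

S[2] = -2·4 - 3·(-3) = 1
S[3] = -2·1 - 3·4 = -14
S[4] = -2·(-14) - 3·1 = 25
S[5] = -2·25 - 3·(-14) = -8
S[6] = -2·(-8) - 3·25 = -59
S[7] = -2·(-59) - 3·(-8) = 142
S[8] = -2·142 - 3·(-59) = -107
S[9] = -2·(-107) - 3·142 = -212
S[10] = -2·(-212) - 3·(-107) = 745
S[11] = -2·745 - 3·(-212) = -854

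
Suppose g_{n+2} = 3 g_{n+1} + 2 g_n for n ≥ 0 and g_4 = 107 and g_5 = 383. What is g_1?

5

Rearranging, g_{n-2} = (g_n - 3 g_{n-1}) / 2.
g_3 = (383 - 3(107)) / 2 = 62/2 = 31
g_2 = (107 - 3(31)) / 2 = 14/2 = 7
g_1 = (31 - 3(7)) / 2 = 10/2 = 5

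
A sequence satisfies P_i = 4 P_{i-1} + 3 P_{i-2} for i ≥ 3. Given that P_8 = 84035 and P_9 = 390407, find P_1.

7

Rearranging, P_{i-2} = (P_i - 4 P_{i-1}) / 3.
P_7 = (390407 - 4(84035)) / 3 = 54267/3 = 18089
P_6 = (84035 - 4(18089)) / 3 = 11679/3 = 3893
P_5 = (18089 - 4(3893)) / 3 = 2517/3 = 839
P_4 = (3893 - 4(839)) / 3 = 537/3 = 179
P_3 = (839 - 4(179)) / 3 = 123/3 = 41
P_2 = (179 - 4(41)) / 3 = 15/3 = 5
P_1 = (41 - 4(5)) / 3 = 21/3 = 7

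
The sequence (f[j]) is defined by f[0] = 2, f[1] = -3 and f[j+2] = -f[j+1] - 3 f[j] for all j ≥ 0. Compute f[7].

57

f[2] = -(-3) - 3·2 = -3
f[3] = -(-3) - 3·(-3) = 12
f[4] = -12 - 3·(-3) = -3
f[5] = -(-3) - 3·12 = -33
f[6] = -(-33) - 3·(-3) = 42
f[7] = -42 - 3·(-33) = 57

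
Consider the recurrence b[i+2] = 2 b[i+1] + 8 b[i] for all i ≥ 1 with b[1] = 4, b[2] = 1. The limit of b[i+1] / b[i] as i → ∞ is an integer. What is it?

4

The characteristic equation is r^2 - 2r - 8 = 0, which factors as (r - 4)(r + 2) = 0.
So the roots are 4 and -2. Since |4| > |-2| and the coefficient of 4^i is non-zero, the ratio tends to 4.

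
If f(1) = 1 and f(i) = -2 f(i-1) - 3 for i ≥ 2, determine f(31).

2147483647

The fixed point is -3/(1 + 2) = -1, so f(i) + 1 = -2(f(i-1) + 1).
Hence f(i) = 2·(-2)^{i-1} - 1.
f(31) = 2·(-2)^{30} - 1 = 2·1073741824 - 1 = 2147483647.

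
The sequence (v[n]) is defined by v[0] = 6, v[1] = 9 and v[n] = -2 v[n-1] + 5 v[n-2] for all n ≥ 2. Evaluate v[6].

-48

v[2] = -2(9) + 5(6) = 12
v[3] = -2(12) + 5(9) = 21
v[4] = -2(21) + 5(12) = 18
v[5] = -2(18) + 5(21) = 69
v[6] = -2(69) + 5(18) = -48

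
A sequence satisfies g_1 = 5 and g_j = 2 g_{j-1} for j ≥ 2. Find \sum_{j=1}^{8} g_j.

1275

g_2 = 2(5) = 10
g_3 = 2(10) = 20
g_4 = 2(20) = 40
g_5 = 2(40) = 80
g_6 = 2(80) = 160
g_7 = 2(160) = 320
g_8 = 2(320) = 640
Sum = 5 + 10 + 20 + 40 + 80 + 160 + 320 + 640 = 1275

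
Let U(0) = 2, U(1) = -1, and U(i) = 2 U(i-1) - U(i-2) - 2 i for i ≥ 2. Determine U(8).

U(2) = 2*(-1) - 2 - 4 = -8
U(3) = 2*(-8) - (-1) - 6 = -21
U(4) = 2*(-21) - (-8) - 8 = -42
U(5) = 2*(-42) - (-21) - 10 = -73
U(6) = 2*(-73) - (-42) - 12 = -116
U(7) = 2*(-116) - (-73) - 14 = -173
U(8) = 2*(-173) - (-116) - 16 = -246

-246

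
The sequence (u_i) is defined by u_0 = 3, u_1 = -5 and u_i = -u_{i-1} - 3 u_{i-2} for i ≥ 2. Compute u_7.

79

u_2 = -(-5) - 3(3) = -4
u_3 = -(-4) - 3(-5) = 19
u_4 = -19 - 3(-4) = -7
u_5 = -(-7) - 3(19) = -50
u_6 = -(-50) - 3(-7) = 71
u_7 = -71 - 3(-50) = 79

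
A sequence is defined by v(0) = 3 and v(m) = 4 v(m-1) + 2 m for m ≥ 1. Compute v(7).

v(1) = 4*3 + 2 = 14
v(2) = 4*14 + 4 = 60
v(3) = 4*60 + 6 = 246
v(4) = 4*246 + 8 = 992
v(5) = 4*992 + 10 = 3978
v(6) = 4*3978 + 12 = 15924
v(7) = 4*15924 + 14 = 63710

63710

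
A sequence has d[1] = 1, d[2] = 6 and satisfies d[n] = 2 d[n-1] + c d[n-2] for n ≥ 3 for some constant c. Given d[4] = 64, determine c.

d[3] = 12 + c
d[4] = 24 + 8c
So 24 + 8c = 64, giving c = 5.

5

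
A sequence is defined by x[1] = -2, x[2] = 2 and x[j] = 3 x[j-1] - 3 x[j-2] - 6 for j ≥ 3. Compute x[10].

x[3] = 3(2) - 3(-2) - 6 = 6
x[4] = 3(6) - 3(2) - 6 = 6
x[5] = 3(6) - 3(6) - 6 = -6
x[6] = 3(-6) - 3(6) - 6 = -42
x[7] = 3(-42) - 3(-6) - 6 = -114
x[8] = 3(-114) - 3(-42) - 6 = -222
x[9] = 3(-222) - 3(-114) - 6 = -330
x[10] = 3(-330) - 3(-222) - 6 = -330

-330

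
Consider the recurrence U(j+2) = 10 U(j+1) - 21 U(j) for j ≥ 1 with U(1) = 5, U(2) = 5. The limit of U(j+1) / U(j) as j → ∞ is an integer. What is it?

The characteristic equation is r^2 - 10r + 21 = 0, which factors as (r - 7)(r - 3) = 0.
So the roots are 7 and 3. Since |7| > |3| and the coefficient of 7^j is non-zero, the ratio tends to 7.

7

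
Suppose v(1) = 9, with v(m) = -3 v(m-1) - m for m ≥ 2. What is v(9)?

61917

v(2) = -3·9 - 2 = -29
v(3) = -3·(-29) - 3 = 84
v(4) = -3·84 - 4 = -256
v(5) = -3·(-256) - 5 = 763
v(6) = -3·763 - 6 = -2295
v(7) = -3·(-2295) - 7 = 6878
v(8) = -3·6878 - 8 = -20642
v(9) = -3·(-20642) - 9 = 61917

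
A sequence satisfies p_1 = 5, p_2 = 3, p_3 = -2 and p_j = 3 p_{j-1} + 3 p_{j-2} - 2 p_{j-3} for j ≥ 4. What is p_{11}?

p_4 = 3*(-2) + 3*3 - 2*5 = -7
p_5 = 3*(-7) + 3*(-2) - 2*3 = -33
p_6 = 3*(-33) + 3*(-7) - 2*(-2) = -116
p_7 = 3*(-116) + 3*(-33) - 2*(-7) = -433
p_8 = 3*(-433) + 3*(-116) - 2*(-33) = -1581
p_9 = 3*(-1581) + 3*(-433) - 2*(-116) = -5810
p_{10} = 3*(-5810) + 3*(-1581) - 2*(-433) = -21307
p_{11} = 3*(-21307) + 3*(-5810) - 2*(-1581) = -78189

-78189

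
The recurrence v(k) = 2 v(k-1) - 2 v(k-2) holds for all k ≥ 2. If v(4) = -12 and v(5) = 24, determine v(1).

-6

Rearranging, v(k-2) = (v(k) - 2 v(k-1)) / -2.
v(3) = (24 - 2*(-12)) / -2 = 48/-2 = -24
v(2) = (-12 - 2*(-24)) / -2 = 36/-2 = -18
v(1) = (-24 - 2*(-18)) / -2 = 12/-2 = -6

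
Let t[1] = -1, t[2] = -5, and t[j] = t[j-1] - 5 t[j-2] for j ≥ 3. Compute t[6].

t[3] = (-5) - 5·(-1) = 0
t[4] = 0 - 5·(-5) = 25
t[5] = 25 - 5·0 = 25
t[6] = 25 - 5·25 = -100

-100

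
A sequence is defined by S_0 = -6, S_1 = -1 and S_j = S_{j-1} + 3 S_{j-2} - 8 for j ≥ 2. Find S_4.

-127

S_2 = (-1) + 3·(-6) - 8 = -27
S_3 = (-27) + 3·(-1) - 8 = -38
S_4 = (-38) + 3·(-27) - 8 = -127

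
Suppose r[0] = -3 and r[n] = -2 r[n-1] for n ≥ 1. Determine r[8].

r[1] = -2(-3) = 6
r[2] = -2(6) = -12
r[3] = -2(-12) = 24
r[4] = -2(24) = -48
r[5] = -2(-48) = 96
r[6] = -2(96) = -192
r[7] = -2(-192) = 384
r[8] = -2(384) = -768

-768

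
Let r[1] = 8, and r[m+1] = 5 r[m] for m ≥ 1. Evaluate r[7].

r[2] = 5*8 = 40
r[3] = 5*40 = 200
r[4] = 5*200 = 1000
r[5] = 5*1000 = 5000
r[6] = 5*5000 = 25000
r[7] = 5*25000 = 125000

125000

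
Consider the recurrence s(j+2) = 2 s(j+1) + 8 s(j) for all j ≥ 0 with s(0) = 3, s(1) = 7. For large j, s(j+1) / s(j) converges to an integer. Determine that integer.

The characteristic equation is r^2 - 2r - 8 = 0, which factors as (r - 4)(r + 2) = 0.
So the roots are 4 and -2. Since |4| > |-2| and the coefficient of 4^j is non-zero, the ratio tends to 4.

4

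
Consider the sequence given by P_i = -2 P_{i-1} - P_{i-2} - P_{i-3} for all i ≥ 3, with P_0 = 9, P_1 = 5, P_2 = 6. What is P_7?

P_3 = -2(6) - 5 - 9 = -26
P_4 = -2(-26) - 6 - 5 = 41
P_5 = -2(41) - (-26) - 6 = -62
P_6 = -2(-62) - 41 - (-26) = 109
P_7 = -2(109) - (-62) - 41 = -197

-197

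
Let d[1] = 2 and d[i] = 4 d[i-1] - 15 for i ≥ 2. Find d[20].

-824633720827

The fixed point is -15/(1 - 4) = 5, so d[i] - 5 = 4(d[i-1] - 5).
Hence d[i] = -3·4^{i-1} + 5.
d[20] = -3·4^{19} + 5 = -3·274877906944 + 5 = -824633720827.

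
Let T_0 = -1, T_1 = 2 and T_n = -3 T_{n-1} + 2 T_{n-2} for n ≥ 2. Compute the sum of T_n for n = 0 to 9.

44725

T_2 = -3*2 + 2*(-1) = -8
T_3 = -3*(-8) + 2*2 = 28
T_4 = -3*28 + 2*(-8) = -100
T_5 = -3*(-100) + 2*28 = 356
T_6 = -3*356 + 2*(-100) = -1268
T_7 = -3*(-1268) + 2*356 = 4516
T_8 = -3*4516 + 2*(-1268) = -16084
T_9 = -3*(-16084) + 2*4516 = 57284
Sum = (-1) + 2 + (-8) + 28 + (-100) + 356 + (-1268) + 4516 + (-16084) + 57284 = 44725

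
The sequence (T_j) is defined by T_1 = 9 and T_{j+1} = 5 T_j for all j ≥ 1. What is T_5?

T_2 = 5*9 = 45
T_3 = 5*45 = 225
T_4 = 5*225 = 1125
T_5 = 5*1125 = 5625

5625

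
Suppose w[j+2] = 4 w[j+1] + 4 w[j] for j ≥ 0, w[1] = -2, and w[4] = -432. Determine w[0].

Let w[0] = v.
w[2] = -8 + 4v
w[3] = -40 + 16v
w[4] = -192 + 80v
So -192 + 80v = -432, giving v = -3.

-3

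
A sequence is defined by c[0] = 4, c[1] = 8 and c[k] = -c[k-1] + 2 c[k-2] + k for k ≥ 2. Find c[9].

610

c[2] = -8 + 2*4 + 2 = 2
c[3] = -2 + 2*8 + 3 = 17
c[4] = -17 + 2*2 + 4 = -9
c[5] = -(-9) + 2*17 + 5 = 48
c[6] = -48 + 2*(-9) + 6 = -60
c[7] = -(-60) + 2*48 + 7 = 163
c[8] = -163 + 2*(-60) + 8 = -275
c[9] = -(-275) + 2*163 + 9 = 610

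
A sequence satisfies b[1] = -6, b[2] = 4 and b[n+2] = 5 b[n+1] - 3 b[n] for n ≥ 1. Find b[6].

b[3] = 5(4) - 3(-6) = 38
b[4] = 5(38) - 3(4) = 178
b[5] = 5(178) - 3(38) = 776
b[6] = 5(776) - 3(178) = 3346

3346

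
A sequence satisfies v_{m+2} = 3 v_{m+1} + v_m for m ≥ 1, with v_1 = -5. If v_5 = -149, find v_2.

-3

Let v_2 = w.
v_3 = -5 + 3w
v_4 = -15 + 10w
v_5 = -50 + 33w
So -50 + 33w = -149, giving w = -3.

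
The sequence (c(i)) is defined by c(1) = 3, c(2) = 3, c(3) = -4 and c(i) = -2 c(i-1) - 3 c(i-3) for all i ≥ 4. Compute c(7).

c(4) = -2·(-4) - 3·3 = -1
c(5) = -2·(-1) - 3·3 = -7
c(6) = -2·(-7) - 3·(-4) = 26
c(7) = -2·26 - 3·(-1) = -49

-49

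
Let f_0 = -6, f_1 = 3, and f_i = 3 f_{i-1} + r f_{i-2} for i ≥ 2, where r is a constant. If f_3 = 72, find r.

f_2 = 9 - 6r
f_3 = 27 - 15r
So 27 - 15r = 72, giving r = -3.

-3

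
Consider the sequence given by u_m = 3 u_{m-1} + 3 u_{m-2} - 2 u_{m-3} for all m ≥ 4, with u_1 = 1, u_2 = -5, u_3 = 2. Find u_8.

-1109

u_4 = 3*2 + 3*(-5) - 2*1 = -11
u_5 = 3*(-11) + 3*2 - 2*(-5) = -17
u_6 = 3*(-17) + 3*(-11) - 2*2 = -88
u_7 = 3*(-88) + 3*(-17) - 2*(-11) = -293
u_8 = 3*(-293) + 3*(-88) - 2*(-17) = -1109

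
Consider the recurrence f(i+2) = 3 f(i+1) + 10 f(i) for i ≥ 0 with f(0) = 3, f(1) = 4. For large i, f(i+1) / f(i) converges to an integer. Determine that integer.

5

The characteristic equation is r^2 - 3r - 10 = 0, which factors as (r - 5)(r + 2) = 0.
So the roots are 5 and -2. Since |5| > |-2| and the coefficient of 5^i is non-zero, the ratio tends to 5.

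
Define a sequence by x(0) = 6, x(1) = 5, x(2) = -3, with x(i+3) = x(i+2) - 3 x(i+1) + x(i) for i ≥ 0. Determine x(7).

x(3) = (-3) - 3(5) + 6 = -12
x(4) = (-12) - 3(-3) + 5 = 2
x(5) = 2 - 3(-12) + (-3) = 35
x(6) = 35 - 3(2) + (-12) = 17
x(7) = 17 - 3(35) + 2 = -86

-86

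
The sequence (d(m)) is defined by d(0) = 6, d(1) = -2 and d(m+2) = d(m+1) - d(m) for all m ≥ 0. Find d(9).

d(2) = (-2) - 6 = -8
d(3) = (-8) - (-2) = -6
d(4) = (-6) - (-8) = 2
d(5) = 2 - (-6) = 8
d(6) = 8 - 2 = 6
d(7) = 6 - 8 = -2
d(8) = (-2) - 6 = -8
d(9) = (-8) - (-2) = -6

-6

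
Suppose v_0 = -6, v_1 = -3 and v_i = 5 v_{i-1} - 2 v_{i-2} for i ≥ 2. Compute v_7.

-3681

v_2 = 5·(-3) - 2·(-6) = -3
v_3 = 5·(-3) - 2·(-3) = -9
v_4 = 5·(-9) - 2·(-3) = -39
v_5 = 5·(-39) - 2·(-9) = -177
v_6 = 5·(-177) - 2·(-39) = -807
v_7 = 5·(-807) - 2·(-177) = -3681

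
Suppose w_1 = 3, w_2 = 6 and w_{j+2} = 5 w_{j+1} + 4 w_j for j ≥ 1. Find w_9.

w_3 = 5*6 + 4*3 = 42
w_4 = 5*42 + 4*6 = 234
w_5 = 5*234 + 4*42 = 1338
w_6 = 5*1338 + 4*234 = 7626
w_7 = 5*7626 + 4*1338 = 43482
w_8 = 5*43482 + 4*7626 = 247914
w_9 = 5*247914 + 4*43482 = 1413498

1413498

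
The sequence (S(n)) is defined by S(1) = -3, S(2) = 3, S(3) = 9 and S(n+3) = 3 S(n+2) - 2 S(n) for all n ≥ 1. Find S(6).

261

S(4) = 3(9) - 2(-3) = 33
S(5) = 3(33) - 2(3) = 93
S(6) = 3(93) - 2(9) = 261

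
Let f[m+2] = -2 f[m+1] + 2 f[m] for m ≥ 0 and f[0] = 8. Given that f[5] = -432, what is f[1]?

-4

Let f[1] = v.
f[2] = 16 - 2v
f[3] = -32 + 6v
f[4] = 96 - 16v
f[5] = -256 + 44v
So -256 + 44v = -432, giving v = -4.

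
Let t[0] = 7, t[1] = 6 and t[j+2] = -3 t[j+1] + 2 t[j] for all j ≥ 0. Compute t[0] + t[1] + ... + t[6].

-783

t[2] = -3(6) + 2(7) = -4
t[3] = -3(-4) + 2(6) = 24
t[4] = -3(24) + 2(-4) = -80
t[5] = -3(-80) + 2(24) = 288
t[6] = -3(288) + 2(-80) = -1024
Sum = 7 + 6 + (-4) + 24 + (-80) + 288 + (-1024) = -783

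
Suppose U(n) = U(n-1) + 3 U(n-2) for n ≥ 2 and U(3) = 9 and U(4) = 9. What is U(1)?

3

Rearranging, U(n-2) = (U(n) - U(n-1)) / 3.
U(2) = (9 - 9) / 3 = 0/3 = 0
U(1) = (9 - 0) / 3 = 9/3 = 3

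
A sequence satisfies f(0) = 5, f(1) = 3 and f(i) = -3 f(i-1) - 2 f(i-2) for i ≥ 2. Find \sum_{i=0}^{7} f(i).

680

f(2) = -3·3 - 2·5 = -19
f(3) = -3·(-19) - 2·3 = 51
f(4) = -3·51 - 2·(-19) = -115
f(5) = -3·(-115) - 2·51 = 243
f(6) = -3·243 - 2·(-115) = -499
f(7) = -3·(-499) - 2·243 = 1011
Sum = 5 + 3 + (-19) + 51 + (-115) + 243 + (-499) + 1011 = 680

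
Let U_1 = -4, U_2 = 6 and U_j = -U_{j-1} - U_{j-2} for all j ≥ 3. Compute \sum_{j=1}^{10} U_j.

U_3 = -6 - (-4) = -2
U_4 = -(-2) - 6 = -4
U_5 = -(-4) - (-2) = 6
U_6 = -6 - (-4) = -2
U_7 = -(-2) - 6 = -4
U_8 = -(-4) - (-2) = 6
U_9 = -6 - (-4) = -2
U_{10} = -(-2) - 6 = -4
Sum = (-4) + 6 + (-2) + (-4) + 6 + (-2) + (-4) + 6 + (-2) + (-4) = -4

-4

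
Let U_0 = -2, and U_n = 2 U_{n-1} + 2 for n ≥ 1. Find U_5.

-2

U_1 = 2*(-2) + 2 = -2
U_2 = 2*(-2) + 2 = -2
U_3 = 2*(-2) + 2 = -2
U_4 = 2*(-2) + 2 = -2
U_5 = 2*(-2) + 2 = -2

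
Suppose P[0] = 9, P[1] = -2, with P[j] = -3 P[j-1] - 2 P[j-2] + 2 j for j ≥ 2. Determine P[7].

P[2] = -3·(-2) - 2·9 + 4 = -8
P[3] = -3·(-8) - 2·(-2) + 6 = 34
P[4] = -3·34 - 2·(-8) + 8 = -78
P[5] = -3·(-78) - 2·34 + 10 = 176
P[6] = -3·176 - 2·(-78) + 12 = -360
P[7] = -3·(-360) - 2·176 + 14 = 742

742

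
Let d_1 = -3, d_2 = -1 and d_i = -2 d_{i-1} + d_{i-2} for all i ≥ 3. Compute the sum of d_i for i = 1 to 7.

-17

d_3 = -2·(-1) + (-3) = -1
d_4 = -2·(-1) + (-1) = 1
d_5 = -2·1 + (-1) = -3
d_6 = -2·(-3) + 1 = 7
d_7 = -2·7 + (-3) = -17
Sum = (-3) + (-1) + (-1) + 1 + (-3) + 7 + (-17) = -17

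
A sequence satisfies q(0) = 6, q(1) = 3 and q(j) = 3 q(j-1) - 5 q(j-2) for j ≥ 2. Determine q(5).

q(2) = 3·3 - 5·6 = -21
q(3) = 3·(-21) - 5·3 = -78
q(4) = 3·(-78) - 5·(-21) = -129
q(5) = 3·(-129) - 5·(-78) = 3

3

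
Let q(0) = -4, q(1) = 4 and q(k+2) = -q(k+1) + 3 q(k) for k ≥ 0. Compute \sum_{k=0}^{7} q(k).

q(2) = -4 + 3(-4) = -16
q(3) = -(-16) + 3(4) = 28
q(4) = -28 + 3(-16) = -76
q(5) = -(-76) + 3(28) = 160
q(6) = -160 + 3(-76) = -388
q(7) = -(-388) + 3(160) = 868
Sum = (-4) + 4 + (-16) + 28 + (-76) + 160 + (-388) + 868 = 576

576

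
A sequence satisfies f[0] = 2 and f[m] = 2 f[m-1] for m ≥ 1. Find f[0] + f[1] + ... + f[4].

62

f[1] = 2(2) = 4
f[2] = 2(4) = 8
f[3] = 2(8) = 16
f[4] = 2(16) = 32
Sum = 2 + 4 + 8 + 16 + 32 = 62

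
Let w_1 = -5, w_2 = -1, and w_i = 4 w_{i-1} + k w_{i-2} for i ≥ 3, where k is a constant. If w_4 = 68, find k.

w_3 = -4 - 5k
w_4 = -16 - 21k
So -16 - 21k = 68, giving k = -4.

-4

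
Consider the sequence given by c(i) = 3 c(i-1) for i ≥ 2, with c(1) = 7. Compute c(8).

c(2) = 3(7) = 21
c(3) = 3(21) = 63
c(4) = 3(63) = 189
c(5) = 3(189) = 567
c(6) = 3(567) = 1701
c(7) = 3(1701) = 5103
c(8) = 3(5103) = 15309

15309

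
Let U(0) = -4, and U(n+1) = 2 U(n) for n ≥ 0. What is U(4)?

U(1) = 2(-4) = -8
U(2) = 2(-8) = -16
U(3) = 2(-16) = -32
U(4) = 2(-32) = -64

-64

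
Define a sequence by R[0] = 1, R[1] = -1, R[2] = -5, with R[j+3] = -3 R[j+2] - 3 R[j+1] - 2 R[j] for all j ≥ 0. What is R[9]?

R[3] = -3*(-5) - 3*(-1) - 2*1 = 16
R[4] = -3*16 - 3*(-5) - 2*(-1) = -31
R[5] = -3*(-31) - 3*16 - 2*(-5) = 55
R[6] = -3*55 - 3*(-31) - 2*16 = -104
R[7] = -3*(-104) - 3*55 - 2*(-31) = 209
R[8] = -3*209 - 3*(-104) - 2*55 = -425
R[9] = -3*(-425) - 3*209 - 2*(-104) = 856

856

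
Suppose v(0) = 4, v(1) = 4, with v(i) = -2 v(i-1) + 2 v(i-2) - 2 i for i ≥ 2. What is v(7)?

v(2) = -2·4 + 2·4 - 4 = -4
v(3) = -2·(-4) + 2·4 - 6 = 10
v(4) = -2·10 + 2·(-4) - 8 = -36
v(5) = -2·(-36) + 2·10 - 10 = 82
v(6) = -2·82 + 2·(-36) - 12 = -248
v(7) = -2·(-248) + 2·82 - 14 = 646

646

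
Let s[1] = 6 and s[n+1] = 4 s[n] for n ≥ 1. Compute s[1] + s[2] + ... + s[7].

s[2] = 4(6) = 24
s[3] = 4(24) = 96
s[4] = 4(96) = 384
s[5] = 4(384) = 1536
s[6] = 4(1536) = 6144
s[7] = 4(6144) = 24576
Sum = 6 + 24 + 96 + 384 + 1536 + 6144 + 24576 = 32766

32766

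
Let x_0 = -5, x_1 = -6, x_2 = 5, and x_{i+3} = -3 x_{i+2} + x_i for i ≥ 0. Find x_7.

-1299

x_3 = -3(5) + (-5) = -20
x_4 = -3(-20) + (-6) = 54
x_5 = -3(54) + 5 = -157
x_6 = -3(-157) + (-20) = 451
x_7 = -3(451) + 54 = -1299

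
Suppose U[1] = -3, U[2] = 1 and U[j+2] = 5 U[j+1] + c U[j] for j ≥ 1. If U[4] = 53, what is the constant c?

-2

U[3] = 5 - 3c
U[4] = 25 - 14c
So 25 - 14c = 53, giving c = -2.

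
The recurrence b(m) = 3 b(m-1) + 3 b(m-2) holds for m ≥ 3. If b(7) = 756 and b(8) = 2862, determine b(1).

4

Rearranging, b(m-2) = (b(m) - 3 b(m-1)) / 3.
b(6) = (2862 - 3(756)) / 3 = 594/3 = 198
b(5) = (756 - 3(198)) / 3 = 162/3 = 54
b(4) = (198 - 3(54)) / 3 = 36/3 = 12
b(3) = (54 - 3(12)) / 3 = 18/3 = 6
b(2) = (12 - 3(6)) / 3 = -6/3 = -2
b(1) = (6 - 3(-2)) / 3 = 12/3 = 4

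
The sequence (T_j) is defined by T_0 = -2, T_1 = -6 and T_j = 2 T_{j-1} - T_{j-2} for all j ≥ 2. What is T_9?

T_2 = 2*(-6) - (-2) = -10
T_3 = 2*(-10) - (-6) = -14
T_4 = 2*(-14) - (-10) = -18
T_5 = 2*(-18) - (-14) = -22
T_6 = 2*(-22) - (-18) = -26
T_7 = 2*(-26) - (-22) = -30
T_8 = 2*(-30) - (-26) = -34
T_9 = 2*(-34) - (-30) = -38

-38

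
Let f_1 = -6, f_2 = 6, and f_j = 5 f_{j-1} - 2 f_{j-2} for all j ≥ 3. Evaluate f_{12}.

37244358

f_3 = 5(6) - 2(-6) = 42
f_4 = 5(42) - 2(6) = 198
f_5 = 5(198) - 2(42) = 906
f_6 = 5(906) - 2(198) = 4134
f_7 = 5(4134) - 2(906) = 18858
f_8 = 5(18858) - 2(4134) = 86022
f_9 = 5(86022) - 2(18858) = 392394
f_{10} = 5(392394) - 2(86022) = 1789926
f_{11} = 5(1789926) - 2(392394) = 8164842
f_{12} = 5(8164842) - 2(1789926) = 37244358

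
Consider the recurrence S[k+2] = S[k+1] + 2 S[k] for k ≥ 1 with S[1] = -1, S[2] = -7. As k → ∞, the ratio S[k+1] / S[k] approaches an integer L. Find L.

The characteristic equation is r^2 - r - 2 = 0, which factors as (r - 2)(r + 1) = 0.
So the roots are 2 and -1. Since |2| > |-1| and the coefficient of 2^k is non-zero, the ratio tends to 2.

2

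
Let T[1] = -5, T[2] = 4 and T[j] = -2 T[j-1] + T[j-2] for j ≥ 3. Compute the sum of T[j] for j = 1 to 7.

T[3] = -2(4) + (-5) = -13
T[4] = -2(-13) + 4 = 30
T[5] = -2(30) + (-13) = -73
T[6] = -2(-73) + 30 = 176
T[7] = -2(176) + (-73) = -425
Sum = (-5) + 4 + (-13) + 30 + (-73) + 176 + (-425) = -306

-306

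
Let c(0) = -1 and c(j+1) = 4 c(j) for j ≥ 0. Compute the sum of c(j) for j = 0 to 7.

-21845

c(1) = 4*(-1) = -4
c(2) = 4*(-4) = -16
c(3) = 4*(-16) = -64
c(4) = 4*(-64) = -256
c(5) = 4*(-256) = -1024
c(6) = 4*(-1024) = -4096
c(7) = 4*(-4096) = -16384
Sum = (-1) + (-4) + (-16) + (-64) + (-256) + (-1024) + (-4096) + (-16384) = -21845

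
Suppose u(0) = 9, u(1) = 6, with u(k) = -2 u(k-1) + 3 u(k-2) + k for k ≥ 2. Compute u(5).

u(2) = -2(6) + 3(9) + 2 = 17
u(3) = -2(17) + 3(6) + 3 = -13
u(4) = -2(-13) + 3(17) + 4 = 81
u(5) = -2(81) + 3(-13) + 5 = -196

-196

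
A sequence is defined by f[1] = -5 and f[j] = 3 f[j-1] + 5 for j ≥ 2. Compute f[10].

f[2] = 3*(-5) + 5 = -10
f[3] = 3*(-10) + 5 = -25
f[4] = 3*(-25) + 5 = -70
f[5] = 3*(-70) + 5 = -205
f[6] = 3*(-205) + 5 = -610
f[7] = 3*(-610) + 5 = -1825
f[8] = 3*(-1825) + 5 = -5470
f[9] = 3*(-5470) + 5 = -16405
f[10] = 3*(-16405) + 5 = -49210

-49210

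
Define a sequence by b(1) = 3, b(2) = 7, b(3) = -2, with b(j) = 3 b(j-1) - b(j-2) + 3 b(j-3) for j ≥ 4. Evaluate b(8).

b(4) = 3*(-2) - 7 + 3*3 = -4
b(5) = 3*(-4) - (-2) + 3*7 = 11
b(6) = 3*11 - (-4) + 3*(-2) = 31
b(7) = 3*31 - 11 + 3*(-4) = 70
b(8) = 3*70 - 31 + 3*11 = 212

212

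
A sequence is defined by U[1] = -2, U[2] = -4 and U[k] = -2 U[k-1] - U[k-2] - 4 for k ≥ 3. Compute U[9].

30

U[3] = -2*(-4) - (-2) - 4 = 6
U[4] = -2*6 - (-4) - 4 = -12
U[5] = -2*(-12) - 6 - 4 = 14
U[6] = -2*14 - (-12) - 4 = -20
U[7] = -2*(-20) - 14 - 4 = 22
U[8] = -2*22 - (-20) - 4 = -28
U[9] = -2*(-28) - 22 - 4 = 30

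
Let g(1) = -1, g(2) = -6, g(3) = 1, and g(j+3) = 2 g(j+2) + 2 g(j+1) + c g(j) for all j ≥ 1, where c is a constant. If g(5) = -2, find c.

-2

g(4) = -10 - c
g(5) = -18 - 8c
So -18 - 8c = -2, giving c = -2.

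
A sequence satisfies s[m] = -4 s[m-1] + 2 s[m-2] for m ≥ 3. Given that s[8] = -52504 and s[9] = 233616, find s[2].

-7

Rearranging, s[m-2] = (s[m] + 4 s[m-1]) / 2.
s[7] = (233616 + 4(-52504)) / 2 = 23600/2 = 11800
s[6] = (-52504 + 4(11800)) / 2 = -5304/2 = -2652
s[5] = (11800 + 4(-2652)) / 2 = 1192/2 = 596
s[4] = (-2652 + 4(596)) / 2 = -268/2 = -134
s[3] = (596 + 4(-134)) / 2 = 60/2 = 30
s[2] = (-134 + 4(30)) / 2 = -14/2 = -7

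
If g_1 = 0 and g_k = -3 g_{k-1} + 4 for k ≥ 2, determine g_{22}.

10460353204

The fixed point is 4/(1 + 3) = 1, so g_k - 1 = -3(g_{k-1} - 1).
Hence g_k = -1·(-3)^{k-1} + 1.
g_{22} = -1·(-3)^{21} + 1 = -1·-10460353203 + 1 = 10460353204.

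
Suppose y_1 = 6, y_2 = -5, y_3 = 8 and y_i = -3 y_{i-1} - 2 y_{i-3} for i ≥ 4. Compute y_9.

12086

y_4 = -3·8 - 2·6 = -36
y_5 = -3·(-36) - 2·(-5) = 118
y_6 = -3·118 - 2·8 = -370
y_7 = -3·(-370) - 2·(-36) = 1182
y_8 = -3·1182 - 2·118 = -3782
y_9 = -3·(-3782) - 2·(-370) = 12086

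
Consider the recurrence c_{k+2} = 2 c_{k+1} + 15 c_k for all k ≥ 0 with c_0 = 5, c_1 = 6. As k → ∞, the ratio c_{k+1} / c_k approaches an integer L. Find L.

The characteristic equation is r^2 - 2r - 15 = 0, which factors as (r - 5)(r + 3) = 0.
So the roots are 5 and -3. Since |5| > |-3| and the coefficient of 5^k is non-zero, the ratio tends to 5.

5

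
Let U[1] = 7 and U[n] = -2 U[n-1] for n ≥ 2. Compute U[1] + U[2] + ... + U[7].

301

U[2] = -2·7 = -14
U[3] = -2·(-14) = 28
U[4] = -2·28 = -56
U[5] = -2·(-56) = 112
U[6] = -2·112 = -224
U[7] = -2·(-224) = 448
Sum = 7 + (-14) + 28 + (-56) + 112 + (-224) + 448 = 301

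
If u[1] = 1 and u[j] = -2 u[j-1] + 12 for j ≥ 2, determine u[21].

The fixed point is 12/(1 + 2) = 4, so u[j] - 4 = -2(u[j-1] - 4).
Hence u[j] = -3·(-2)^{j-1} + 4.
u[21] = -3·(-2)^{20} + 4 = -3·1048576 + 4 = -3145724.

-3145724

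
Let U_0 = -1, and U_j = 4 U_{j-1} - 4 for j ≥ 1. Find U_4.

-596

U_1 = 4(-1) - 4 = -8
U_2 = 4(-8) - 4 = -36
U_3 = 4(-36) - 4 = -148
U_4 = 4(-148) - 4 = -596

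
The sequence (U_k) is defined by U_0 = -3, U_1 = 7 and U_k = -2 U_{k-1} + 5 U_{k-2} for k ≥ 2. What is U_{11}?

U_2 = -2·7 + 5·(-3) = -29
U_3 = -2·(-29) + 5·7 = 93
U_4 = -2·93 + 5·(-29) = -331
U_5 = -2·(-331) + 5·93 = 1127
U_6 = -2·1127 + 5·(-331) = -3909
U_7 = -2·(-3909) + 5·1127 = 13453
U_8 = -2·13453 + 5·(-3909) = -46451
U_9 = -2·(-46451) + 5·13453 = 160167
U_{10} = -2·160167 + 5·(-46451) = -552589
U_{11} = -2·(-552589) + 5·160167 = 1906013

1906013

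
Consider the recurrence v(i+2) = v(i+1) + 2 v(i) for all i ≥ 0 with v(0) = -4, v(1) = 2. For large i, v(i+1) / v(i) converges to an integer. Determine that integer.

2

The characteristic equation is r^2 - r - 2 = 0, which factors as (r - 2)(r + 1) = 0.
So the roots are 2 and -1. Since |2| > |-1| and the coefficient of 2^i is non-zero, the ratio tends to 2.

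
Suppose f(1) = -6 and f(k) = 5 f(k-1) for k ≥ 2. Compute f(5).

f(2) = 5·(-6) = -30
f(3) = 5·(-30) = -150
f(4) = 5·(-150) = -750
f(5) = 5·(-750) = -3750

-3750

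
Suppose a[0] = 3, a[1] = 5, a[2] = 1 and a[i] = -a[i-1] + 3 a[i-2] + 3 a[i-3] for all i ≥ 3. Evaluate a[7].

a[3] = -1 + 3*5 + 3*3 = 23
a[4] = -23 + 3*1 + 3*5 = -5
a[5] = -(-5) + 3*23 + 3*1 = 77
a[6] = -77 + 3*(-5) + 3*23 = -23
a[7] = -(-23) + 3*77 + 3*(-5) = 239

239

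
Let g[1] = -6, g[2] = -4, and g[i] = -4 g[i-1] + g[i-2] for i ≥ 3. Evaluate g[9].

59898

g[3] = -4(-4) + (-6) = 10
g[4] = -4(10) + (-4) = -44
g[5] = -4(-44) + 10 = 186
g[6] = -4(186) + (-44) = -788
g[7] = -4(-788) + 186 = 3338
g[8] = -4(3338) + (-788) = -14140
g[9] = -4(-14140) + 3338 = 59898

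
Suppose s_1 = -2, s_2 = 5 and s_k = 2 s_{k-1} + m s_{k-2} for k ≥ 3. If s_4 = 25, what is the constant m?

5

s_3 = 10 - 2m
s_4 = 20 + m
So 20 + m = 25, giving m = 5.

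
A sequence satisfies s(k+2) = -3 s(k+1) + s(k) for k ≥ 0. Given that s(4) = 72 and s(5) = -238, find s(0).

-6

Rearranging, s(k-2) = s(k) + 3 s(k-1).
s(3) = -238 + 3(72) = -22
s(2) = 72 + 3(-22) = 6
s(1) = -22 + 3(6) = -4
s(0) = 6 + 3(-4) = -6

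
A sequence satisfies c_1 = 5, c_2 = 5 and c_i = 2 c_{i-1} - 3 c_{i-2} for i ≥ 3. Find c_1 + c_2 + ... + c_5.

-55

c_3 = 2·5 - 3·5 = -5
c_4 = 2·(-5) - 3·5 = -25
c_5 = 2·(-25) - 3·(-5) = -35
Sum = 5 + 5 + (-5) + (-25) + (-35) = -55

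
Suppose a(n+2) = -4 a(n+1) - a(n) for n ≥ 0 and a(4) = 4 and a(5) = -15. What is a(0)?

-4

Rearranging, a(n-2) = -(a(n) + 4 a(n-1)).
a(3) = -(-15 + 4(4)) = -1
a(2) = -(4 + 4(-1)) = 0
a(1) = -(-1 + 4(0)) = 1
a(0) = -(0 + 4(1)) = -4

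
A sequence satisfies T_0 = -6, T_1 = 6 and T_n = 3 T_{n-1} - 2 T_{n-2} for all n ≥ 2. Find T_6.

750

T_2 = 3·6 - 2·(-6) = 30
T_3 = 3·30 - 2·6 = 78
T_4 = 3·78 - 2·30 = 174
T_5 = 3·174 - 2·78 = 366
T_6 = 3·366 - 2·174 = 750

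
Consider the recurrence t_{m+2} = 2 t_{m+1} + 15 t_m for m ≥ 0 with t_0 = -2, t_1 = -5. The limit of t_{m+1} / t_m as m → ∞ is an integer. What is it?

The characteristic equation is r^2 - 2r - 15 = 0, which factors as (r - 5)(r + 3) = 0.
So the roots are 5 and -3. Since |5| > |-3| and the coefficient of 5^m is non-zero, the ratio tends to 5.

5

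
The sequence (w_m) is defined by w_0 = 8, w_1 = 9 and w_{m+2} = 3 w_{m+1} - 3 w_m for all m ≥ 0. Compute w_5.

w_2 = 3*9 - 3*8 = 3
w_3 = 3*3 - 3*9 = -18
w_4 = 3*(-18) - 3*3 = -63
w_5 = 3*(-63) - 3*(-18) = -135

-135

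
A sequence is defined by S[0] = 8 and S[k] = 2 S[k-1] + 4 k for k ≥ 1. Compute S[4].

232

S[1] = 2·8 + 4 = 20
S[2] = 2·20 + 8 = 48
S[3] = 2·48 + 12 = 108
S[4] = 2·108 + 16 = 232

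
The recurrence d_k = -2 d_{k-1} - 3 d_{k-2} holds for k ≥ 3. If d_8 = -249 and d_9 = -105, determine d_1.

Rearranging, d_{k-2} = (d_k + 2 d_{k-1}) / -3.
d_7 = (-105 + 2(-249)) / -3 = -603/-3 = 201
d_6 = (-249 + 2(201)) / -3 = 153/-3 = -51
d_5 = (201 + 2(-51)) / -3 = 99/-3 = -33
d_4 = (-51 + 2(-33)) / -3 = -117/-3 = 39
d_3 = (-33 + 2(39)) / -3 = 45/-3 = -15
d_2 = (39 + 2(-15)) / -3 = 9/-3 = -3
d_1 = (-15 + 2(-3)) / -3 = -21/-3 = 7

7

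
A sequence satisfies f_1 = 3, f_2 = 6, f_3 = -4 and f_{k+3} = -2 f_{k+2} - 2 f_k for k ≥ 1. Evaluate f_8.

200

f_4 = -2*(-4) - 2*3 = 2
f_5 = -2*2 - 2*6 = -16
f_6 = -2*(-16) - 2*(-4) = 40
f_7 = -2*40 - 2*2 = -84
f_8 = -2*(-84) - 2*(-16) = 200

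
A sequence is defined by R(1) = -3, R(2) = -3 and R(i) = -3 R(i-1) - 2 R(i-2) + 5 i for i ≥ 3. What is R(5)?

157

R(3) = -3*(-3) - 2*(-3) + 15 = 30
R(4) = -3*30 - 2*(-3) + 20 = -64
R(5) = -3*(-64) - 2*30 + 25 = 157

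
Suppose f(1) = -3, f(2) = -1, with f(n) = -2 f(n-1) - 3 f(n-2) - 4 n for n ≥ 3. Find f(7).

-41

f(3) = -2(-1) - 3(-3) - 12 = -1
f(4) = -2(-1) - 3(-1) - 16 = -11
f(5) = -2(-11) - 3(-1) - 20 = 5
f(6) = -2(5) - 3(-11) - 24 = -1
f(7) = -2(-1) - 3(5) - 28 = -41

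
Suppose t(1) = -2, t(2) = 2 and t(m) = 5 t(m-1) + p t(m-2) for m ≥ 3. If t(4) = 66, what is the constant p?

t(3) = 10 - 2p
t(4) = 50 - 8p
So 50 - 8p = 66, giving p = -2.

-2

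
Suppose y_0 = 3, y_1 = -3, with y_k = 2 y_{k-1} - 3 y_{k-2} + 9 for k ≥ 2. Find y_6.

y_2 = 2*(-3) - 3*3 + 9 = -6
y_3 = 2*(-6) - 3*(-3) + 9 = 6
y_4 = 2*6 - 3*(-6) + 9 = 39
y_5 = 2*39 - 3*6 + 9 = 69
y_6 = 2*69 - 3*39 + 9 = 30

30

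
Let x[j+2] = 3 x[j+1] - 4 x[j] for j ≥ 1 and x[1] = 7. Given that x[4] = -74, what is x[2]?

2

Let x[2] = y.
x[3] = -28 + 3y
x[4] = -84 + 5y
So -84 + 5y = -74, giving y = 2.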